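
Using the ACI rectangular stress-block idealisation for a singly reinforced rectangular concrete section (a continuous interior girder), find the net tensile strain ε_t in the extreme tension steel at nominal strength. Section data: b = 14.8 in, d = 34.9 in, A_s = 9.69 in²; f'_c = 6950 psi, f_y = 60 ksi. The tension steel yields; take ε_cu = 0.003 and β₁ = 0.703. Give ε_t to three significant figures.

a = A_s f_y/(0.85 f'_c b) = 6.650 in.
β₁ = 0.703, so c = a/β₁ = 6.650/0.703 = 9.459 in.
From the linear strain diagram with ε_cu = 0.003: ε_t = 0.003 (d − c)/c = 0.003 × (34.9 − 9.459)/9.459 = 0.00807.
Since ε_t ≥ 0.005, the section is tension-controlled.

ε_t ≈ 0.00807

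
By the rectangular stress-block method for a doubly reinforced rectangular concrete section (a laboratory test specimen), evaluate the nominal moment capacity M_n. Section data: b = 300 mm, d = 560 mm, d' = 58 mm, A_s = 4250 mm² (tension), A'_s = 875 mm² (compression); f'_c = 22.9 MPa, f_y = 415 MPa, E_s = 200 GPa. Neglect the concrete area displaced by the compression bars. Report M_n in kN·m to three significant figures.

Assume both tension and compression steel yield.
Net tension couple steel: A_s − A'_s = 3375 mm².
a = (A_s − A'_s) f_y / (0.85 f'_c b) = 1400625/(0.85 × 22.9 × 300) = 239.85 mm.
c = a/β₁ = 239.85/0.85 = 282.18 mm; ε'_s = 0.003(c − d')/c = 0.0024 ≥ f_y/E_s = 0.0021, so compression steel does yield.
M_n = (A_s − A'_s) f_y (d − a/2) + A'_s f_y (d − d') = [1400625 × (560 − 119.925) + 363125 × (560 − 58)] × 10⁻⁶ = 616.38 + 182.29 = 798.67 kN·m.

M_n ≈ 799 kN·m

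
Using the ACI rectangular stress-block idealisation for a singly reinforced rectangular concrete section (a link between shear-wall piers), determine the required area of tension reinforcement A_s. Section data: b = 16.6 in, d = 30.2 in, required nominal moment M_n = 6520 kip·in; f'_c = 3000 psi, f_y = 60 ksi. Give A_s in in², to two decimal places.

From M_n = 0.85 f'_c a b (d − a/2):
a = d − √(d² − 2M_n/(0.85 f'_c b)) = 30.2 − √(30.2² − 2 × 6520/(0.85 × 3 × 16.6)) = 5.624 in.
A_s = 0.85 f'_c a b / f_y = 0.85 × 3 × 5.624 × 16.6 / 60 = 3.968 in².

A_s ≈ 3.97 in²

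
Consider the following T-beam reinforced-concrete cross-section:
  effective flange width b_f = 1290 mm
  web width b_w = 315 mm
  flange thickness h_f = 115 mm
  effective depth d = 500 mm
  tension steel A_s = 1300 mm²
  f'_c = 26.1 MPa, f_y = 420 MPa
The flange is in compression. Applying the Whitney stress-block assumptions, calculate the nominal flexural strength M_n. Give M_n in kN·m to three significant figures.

M_n ≈ 268 kN·m

Tension: T = A_s f_y = 1300 × 420 = 546000 N.
Try a within the flange: a = T/(0.85 f'_c b_f) = 546000/(0.85 × 26.1 × 1290) = 19.08 mm.
Since a = 19.08 ≤ h_f = 115 mm, the stress block lies entirely in the flange; analyse as a rectangular beam of width b_f.
M_n = T(d − a/2) = 546000 × (500 − 9.54) = 267.79 × 10⁶ N·mm.
M_n = 267.79 kN·m.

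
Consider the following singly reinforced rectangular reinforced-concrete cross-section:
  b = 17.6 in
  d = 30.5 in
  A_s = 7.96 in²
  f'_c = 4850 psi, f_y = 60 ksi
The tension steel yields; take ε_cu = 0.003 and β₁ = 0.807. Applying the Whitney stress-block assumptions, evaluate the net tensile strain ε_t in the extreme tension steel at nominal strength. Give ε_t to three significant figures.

a = A_s f_y/(0.85 f'_c b) = 6.583 in.
β₁ = 0.807, so c = a/β₁ = 6.583/0.807 = 8.157 in.
From the linear strain diagram with ε_cu = 0.003: ε_t = 0.003 (d − c)/c = 0.003 × (30.5 − 8.157)/8.157 = 0.00822.
Since ε_t ≥ 0.005, the section is tension-controlled.

ε_t ≈ 0.00822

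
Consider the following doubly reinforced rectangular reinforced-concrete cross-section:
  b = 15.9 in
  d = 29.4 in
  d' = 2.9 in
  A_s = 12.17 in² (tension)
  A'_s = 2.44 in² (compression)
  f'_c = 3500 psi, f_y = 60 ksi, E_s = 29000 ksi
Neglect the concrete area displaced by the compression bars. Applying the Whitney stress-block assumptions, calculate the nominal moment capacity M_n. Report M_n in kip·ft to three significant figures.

M_n ≈ 1450 kip·ft

Assume both steels yield.
a = (A_s − A'_s) f_y/(0.85 f'_c b) = (12.17 − 2.44) × 60/(0.85 × 3.5 × 15.9) = 12.342 in.
c = a/β₁ = 12.342/0.85 = 14.520 in; ε'_s = 0.003(c − d')/c = 0.0024 ≥ ε_y = 0.0021, so the compression steel yields.
M_n = (A_s − A'_s) f_y (d − a/2) + A'_s f_y (d − d') = 583.8 × (29.4 − 6.171) + 146.4 × (29.4 − 2.9) = 13561.1 + 3879.6 = 17440.7 kip·in = 17440.7/12 = 1453.39 kip·ft.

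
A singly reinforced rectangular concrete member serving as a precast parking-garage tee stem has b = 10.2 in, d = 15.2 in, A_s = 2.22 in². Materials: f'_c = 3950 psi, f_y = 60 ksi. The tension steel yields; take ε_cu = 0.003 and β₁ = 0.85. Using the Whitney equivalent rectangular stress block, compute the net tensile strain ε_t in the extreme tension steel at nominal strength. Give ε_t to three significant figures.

ε_t ≈ 0.00697

a = A_s f_y/(0.85 f'_c b) = 3.889 in.
β₁ = 0.85, so c = a/β₁ = 3.889/0.85 = 4.575 in.
From the linear strain diagram with ε_cu = 0.003: ε_t = 0.003 (d − c)/c = 0.003 × (15.2 − 4.575)/4.575 = 0.00697.
Since ε_t ≥ 0.005, the section is tension-controlled.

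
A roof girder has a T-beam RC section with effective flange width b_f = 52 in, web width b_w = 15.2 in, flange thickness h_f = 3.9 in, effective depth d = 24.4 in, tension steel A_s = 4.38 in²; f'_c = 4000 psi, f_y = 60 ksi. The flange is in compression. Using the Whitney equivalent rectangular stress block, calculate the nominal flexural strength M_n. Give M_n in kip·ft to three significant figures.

Tension: T = A_s f_y = 4.38 × 60 = 262.8 kips.
Try a within the flange: a = T/(0.85 f'_c b_f) = 262.8/(0.85 × 4 × 52) = 1.486 in.
Since a = 1.486 ≤ h_f = 3.9 in, the stress block lies entirely in the flange; analyse as a rectangular beam of width b_f.
M_n = T(d − a/2) = 262.8 × (24.4 − 0.743) = 6217.1 kip·in.
M_n = 6217.1/12 = 518.09 kip·ft.

M_n ≈ 518 kip·ft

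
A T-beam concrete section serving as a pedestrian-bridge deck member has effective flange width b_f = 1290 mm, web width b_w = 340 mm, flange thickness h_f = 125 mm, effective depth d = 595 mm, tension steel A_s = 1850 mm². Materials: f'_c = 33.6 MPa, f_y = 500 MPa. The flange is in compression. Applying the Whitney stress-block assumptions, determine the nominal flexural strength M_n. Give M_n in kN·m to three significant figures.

Tension: T = A_s f_y = 1850 × 500 = 925000 N.
Try a within the flange: a = T/(0.85 f'_c b_f) = 925000/(0.85 × 33.6 × 1290) = 25.11 mm.
Since a = 25.11 ≤ h_f = 125 mm, the stress block lies entirely in the flange; analyse as a rectangular beam of width b_f.
M_n = T(d − a/2) = 925000 × (595 − 12.555) = 538.76 × 10⁶ N·mm.
M_n = 538.76 kN·m.

M_n ≈ 539 kN·m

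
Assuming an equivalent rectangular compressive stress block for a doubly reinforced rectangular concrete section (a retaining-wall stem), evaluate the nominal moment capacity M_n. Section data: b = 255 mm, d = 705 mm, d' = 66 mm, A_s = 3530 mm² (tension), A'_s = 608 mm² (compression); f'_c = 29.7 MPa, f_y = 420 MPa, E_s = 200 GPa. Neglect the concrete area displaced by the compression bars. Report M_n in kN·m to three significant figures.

Assume both tension and compression steel yield.
Net tension couple steel: A_s − A'_s = 2922 mm².
a = (A_s − A'_s) f_y / (0.85 f'_c b) = 1227240/(0.85 × 29.7 × 255) = 190.64 mm.
c = a/β₁ = 190.64/0.838 = 227.49 mm; ε'_s = 0.003(c − d')/c = 0.0021 ≥ f_y/E_s = 0.0021, so compression steel does yield.
M_n = (A_s − A'_s) f_y (d − a/2) + A'_s f_y (d − d') = [1227240 × (705 − 95.32) + 255360 × (705 − 66)] × 10⁻⁶ = 748.22 + 163.18 = 911.40 kN·m.

M_n ≈ 911 kN·m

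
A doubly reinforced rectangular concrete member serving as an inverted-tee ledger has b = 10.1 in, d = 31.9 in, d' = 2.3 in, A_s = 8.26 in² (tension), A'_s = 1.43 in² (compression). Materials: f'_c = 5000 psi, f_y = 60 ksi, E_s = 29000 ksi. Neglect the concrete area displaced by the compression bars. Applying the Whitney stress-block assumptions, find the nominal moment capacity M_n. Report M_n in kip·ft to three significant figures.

Assume both steels yield.
a = (A_s − A'_s) f_y/(0.85 f'_c b) = (8.26 − 1.43) × 60/(0.85 × 5 × 10.1) = 9.547 in.
c = a/β₁ = 9.547/0.8 = 11.934 in; ε'_s = 0.003(c − d')/c = 0.0024 ≥ ε_y = 0.0021, so the compression steel yields.
M_n = (A_s − A'_s) f_y (d − a/2) + A'_s f_y (d − d') = 409.8 × (31.9 − 4.7735) + 85.8 × (31.9 − 2.3) = 11116.4 + 2539.7 = 13656.1 kip·in = 13656.1/12 = 1138.01 kip·ft.

M_n ≈ 1140 kip·ft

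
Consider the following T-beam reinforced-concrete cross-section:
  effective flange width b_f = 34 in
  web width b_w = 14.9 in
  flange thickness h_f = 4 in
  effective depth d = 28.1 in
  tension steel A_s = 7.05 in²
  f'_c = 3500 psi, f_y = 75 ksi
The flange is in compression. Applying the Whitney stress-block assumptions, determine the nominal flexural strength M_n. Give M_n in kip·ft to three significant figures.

Tension: T = A_s f_y = 7.05 × 75 = 528.75 kips.
Try a within the flange: a = T/(0.85 f'_c b_f) = 528.75/(0.85 × 3.5 × 34) = 5.227 in.
a = 5.227 > h_f = 4 in: the block extends into the web. Split into flange-overhang and web parts.
C_f = 0.85 f'_c (b_f − b_w) h_f = 0.85 × 3.5 × (34 − 14.9) × 4 = 227.3 kips.
Remaining web compression depth: a_w = (T − C_f)/(0.85 f'_c b_w) = (528.75 − 227.3)/(0.85 × 3.5 × 14.9) = 6.801 in.
M_n = C_f(d − h_f/2) + (T − C_f)(d − a_w/2) = 227.3 × (28.1 − 2) + 301.45 × (28.1 − 3.4005) = 5932.5 + 7445.7 = 13378.2 kip·in.
M_n = 13378.2/12 = 1114.85 kip·ft.

M_n ≈ 1110 kip·ft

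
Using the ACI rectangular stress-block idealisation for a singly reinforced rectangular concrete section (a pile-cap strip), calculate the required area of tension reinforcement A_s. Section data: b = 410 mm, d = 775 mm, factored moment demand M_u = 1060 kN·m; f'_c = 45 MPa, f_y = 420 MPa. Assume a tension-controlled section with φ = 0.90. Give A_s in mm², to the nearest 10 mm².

M_n = M_u/φ = 1060/0.90 = 1177.78 kN·m.
With M_n = 0.85 f'_c a b (d − a/2), solve the quadratic for a:
a = d − √(d² − 2M_n/(0.85 f'_c b)) = 775 − √(775² − 2 × 1177.78×10⁶/(0.85 × 45 × 410)) = 103.87 mm.
A_s = 0.85 f'_c a b / f_y = 0.85 × 45 × 103.87 × 410 / 420 = 3878.4 mm².

A_s ≈ 3880 mm²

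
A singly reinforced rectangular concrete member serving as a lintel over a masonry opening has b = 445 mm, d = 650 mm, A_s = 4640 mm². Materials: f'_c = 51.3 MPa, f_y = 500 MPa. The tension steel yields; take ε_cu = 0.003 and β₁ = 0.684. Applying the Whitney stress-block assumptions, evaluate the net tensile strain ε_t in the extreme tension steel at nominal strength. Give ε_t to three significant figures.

ε_t ≈ 0.00816

a = A_s f_y/(0.85 f'_c b) = 119.56 mm.
β₁ = 0.684, so c = a/β₁ = 119.56/0.684 = 174.80 mm.
From the linear strain diagram with ε_cu = 0.003: ε_t = 0.003 (d − c)/c = 0.003 × (650 − 174.80)/174.80 = 0.00816.
Since ε_t ≥ 0.005, the section is tension-controlled.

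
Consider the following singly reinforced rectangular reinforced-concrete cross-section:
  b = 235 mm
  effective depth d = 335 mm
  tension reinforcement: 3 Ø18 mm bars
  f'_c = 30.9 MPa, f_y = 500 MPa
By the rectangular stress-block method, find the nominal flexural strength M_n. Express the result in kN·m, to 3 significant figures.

M_n ≈ 116 kN·m

A_s = 3 × 254 = 762 mm².
T = A_s f_y = 762 × 500 = 381000 N = 381 kN.
From C = T: a = T/(0.85 f'_c b) = 381000/(0.85 × 30.9 × 235) = 61.73 mm.
M_n = T(d − a/2) = 381 kN × (335 − 30.865) mm = 115.88 kN·m.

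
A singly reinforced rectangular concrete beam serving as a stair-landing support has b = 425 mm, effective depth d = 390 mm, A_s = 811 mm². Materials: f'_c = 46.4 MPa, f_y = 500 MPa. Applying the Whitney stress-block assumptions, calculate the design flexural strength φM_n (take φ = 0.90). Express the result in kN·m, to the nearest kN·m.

T = A_s f_y = 811 × 500 = 405500 N = 405.5 kN.
From C = T: a = T/(0.85 f'_c b) = 405500/(0.85 × 46.4 × 425) = 24.19 mm.
M_n = T(d − a/2) = 405.5 kN × (390 − 12.095) mm = 153.24 kN·m.
φM_n = 0.90 × 153.24 = 137.92 kN·m.

φM_n ≈ 138 kN·m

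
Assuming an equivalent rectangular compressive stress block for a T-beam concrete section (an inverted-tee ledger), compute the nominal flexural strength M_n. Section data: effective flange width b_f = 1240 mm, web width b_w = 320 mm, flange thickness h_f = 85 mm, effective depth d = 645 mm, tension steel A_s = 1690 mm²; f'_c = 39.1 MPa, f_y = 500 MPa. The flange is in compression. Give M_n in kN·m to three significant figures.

M_n ≈ 536 kN·m

Tension: T = A_s f_y = 1690 × 500 = 845000 N.
Try a within the flange: a = T/(0.85 f'_c b_f) = 845000/(0.85 × 39.1 × 1240) = 20.50 mm.
Since a = 20.50 ≤ h_f = 85 mm, the stress block lies entirely in the flange; analyse as a rectangular beam of width b_f.
M_n = T(d − a/2) = 845000 × (645 − 10.25) = 536.36 × 10⁶ N·mm.
M_n = 536.36 kN·m.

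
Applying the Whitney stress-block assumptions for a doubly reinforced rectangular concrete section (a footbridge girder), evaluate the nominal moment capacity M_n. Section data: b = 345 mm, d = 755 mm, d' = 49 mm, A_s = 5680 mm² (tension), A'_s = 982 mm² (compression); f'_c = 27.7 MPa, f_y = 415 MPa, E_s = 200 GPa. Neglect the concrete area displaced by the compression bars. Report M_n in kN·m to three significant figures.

Assume both tension and compression steel yield.
Net tension couple steel: A_s − A'_s = 4698 mm².
a = (A_s − A'_s) f_y / (0.85 f'_c b) = 1949670/(0.85 × 27.7 × 345) = 240.02 mm.
c = a/β₁ = 240.02/0.85 = 282.38 mm; ε'_s = 0.003(c − d')/c = 0.0025 ≥ f_y/E_s = 0.0021, so compression steel does yield.
M_n = (A_s − A'_s) f_y (d − a/2) + A'_s f_y (d − d') = [1949670 × (755 − 120.01) + 407530 × (755 − 49)] × 10⁻⁶ = 1238.02 + 287.72 = 1525.74 kN·m.

M_n ≈ 1530 kN·m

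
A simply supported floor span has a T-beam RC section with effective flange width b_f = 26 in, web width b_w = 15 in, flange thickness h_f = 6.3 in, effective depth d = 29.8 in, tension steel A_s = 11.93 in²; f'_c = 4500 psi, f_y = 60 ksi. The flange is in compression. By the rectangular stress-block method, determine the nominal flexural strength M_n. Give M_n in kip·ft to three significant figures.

Tension: T = A_s f_y = 11.93 × 60 = 715.8 kips.
Try a within the flange: a = T/(0.85 f'_c b_f) = 715.8/(0.85 × 4.5 × 26) = 7.198 in.
a = 7.198 > h_f = 6.3 in: the block extends into the web. Split into flange-overhang and web parts.
C_f = 0.85 f'_c (b_f − b_w) h_f = 0.85 × 4.5 × (26 − 15) × 6.3 = 265.1 kips.
Remaining web compression depth: a_w = (T − C_f)/(0.85 f'_c b_w) = (715.8 − 265.1)/(0.85 × 4.5 × 15) = 7.855 in.
M_n = C_f(d − h_f/2) + (T − C_f)(d − a_w/2) = 265.1 × (29.8 − 3.15) + 450.7 × (29.8 − 3.9275) = 7064.9 + 11660.7 = 18725.6 kip·in.
M_n = 18725.6/12 = 1560.47 kip·ft.

M_n ≈ 1560 kip·ft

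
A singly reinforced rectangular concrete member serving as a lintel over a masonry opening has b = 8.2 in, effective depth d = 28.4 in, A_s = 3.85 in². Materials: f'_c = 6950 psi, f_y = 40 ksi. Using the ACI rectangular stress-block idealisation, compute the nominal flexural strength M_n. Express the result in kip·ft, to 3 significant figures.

T = A_s f_y = 3.85 × 40 = 154 kips.
a = T/(0.85 f'_c b) = 154/(0.85 × 6.95 × 8.2) = 3.179 in.
M_n = T(d − a/2) = 154 × (28.4 − 1.5895) = 4128.8 kip·in = 4128.8/12 = 344.07 kip·ft.

M_n ≈ 344 kip·ft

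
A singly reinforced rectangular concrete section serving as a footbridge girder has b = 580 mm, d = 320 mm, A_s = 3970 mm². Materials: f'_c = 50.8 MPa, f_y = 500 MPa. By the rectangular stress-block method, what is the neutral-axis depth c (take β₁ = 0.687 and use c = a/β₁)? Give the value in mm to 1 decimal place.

c ≈ 115.4 mm

T = A_s f_y = 3970 × 500 = 1985000 N = 1985 kN.
Setting C = 0.85 f'_c a b equal to T: a = 1985000/(0.85 × 50.8 × 580) = 79.259 mm.
With β₁ = 0.687, c = a/β₁ = 79.259/0.687 = 115.4 mm.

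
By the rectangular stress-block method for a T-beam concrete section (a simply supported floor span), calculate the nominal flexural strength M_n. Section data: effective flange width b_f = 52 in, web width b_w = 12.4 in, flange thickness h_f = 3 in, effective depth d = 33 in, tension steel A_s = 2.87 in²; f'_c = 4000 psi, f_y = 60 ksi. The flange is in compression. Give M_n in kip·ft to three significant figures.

M_n ≈ 467 kip·ft

Tension: T = A_s f_y = 2.87 × 60 = 172.2 kips.
Try a within the flange: a = T/(0.85 f'_c b_f) = 172.2/(0.85 × 4 × 52) = 0.974 in.
Since a = 0.974 ≤ h_f = 3 in, the stress block lies entirely in the flange; analyse as a rectangular beam of width b_f.
M_n = T(d − a/2) = 172.2 × (33 − 0.487) = 5598.7 kip·in.
M_n = 5598.7/12 = 466.56 kip·ft.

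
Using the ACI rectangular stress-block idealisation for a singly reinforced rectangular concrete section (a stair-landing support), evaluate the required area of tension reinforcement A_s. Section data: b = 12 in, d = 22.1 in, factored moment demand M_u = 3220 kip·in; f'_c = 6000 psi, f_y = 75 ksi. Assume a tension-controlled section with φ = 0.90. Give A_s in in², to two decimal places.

M_n = M_u/φ = 3220/0.90 = 3577.78 kip·in.
From M_n = 0.85 f'_c a b (d − a/2):
a = d − √(d² − 2M_n/(0.85 f'_c b)) = 22.1 − √(22.1² − 2 × 3577.78/(0.85 × 6 × 12)) = 2.826 in.
A_s = 0.85 f'_c a b / f_y = 0.85 × 6 × 2.826 × 12 / 75 = 2.306 in².

A_s ≈ 2.31 in²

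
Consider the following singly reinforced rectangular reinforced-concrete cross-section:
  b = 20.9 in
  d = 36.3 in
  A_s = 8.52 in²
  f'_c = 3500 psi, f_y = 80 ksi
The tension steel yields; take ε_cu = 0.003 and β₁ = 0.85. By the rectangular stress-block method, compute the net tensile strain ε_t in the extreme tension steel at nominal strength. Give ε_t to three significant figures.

a = A_s f_y/(0.85 f'_c b) = 10.962 in.
β₁ = 0.85, so c = a/β₁ = 10.962/0.85 = 12.896 in.
From the linear strain diagram with ε_cu = 0.003: ε_t = 0.003 (d − c)/c = 0.003 × (36.3 − 12.896)/12.896 = 0.00544.
Since ε_t ≥ 0.005, the section is tension-controlled.

ε_t ≈ 0.00544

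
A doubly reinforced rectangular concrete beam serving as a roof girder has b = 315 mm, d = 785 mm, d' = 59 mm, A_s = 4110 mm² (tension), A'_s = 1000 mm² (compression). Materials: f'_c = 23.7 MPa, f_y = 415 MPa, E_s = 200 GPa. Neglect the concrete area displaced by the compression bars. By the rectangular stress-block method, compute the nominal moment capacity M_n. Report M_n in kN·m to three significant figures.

M_n ≈ 1180 kN·m

Assume both tension and compression steel yield.
Net tension couple steel: A_s − A'_s = 3110 mm².
a = (A_s − A'_s) f_y / (0.85 f'_c b) = 1290650/(0.85 × 23.7 × 315) = 203.39 mm.
c = a/β₁ = 203.39/0.85 = 239.28 mm; ε'_s = 0.003(c − d')/c = 0.0023 ≥ f_y/E_s = 0.0021, so compression steel does yield.
M_n = (A_s − A'_s) f_y (d − a/2) + A'_s f_y (d − d') = [1290650 × (785 − 101.695) + 415000 × (785 − 59)] × 10⁻⁶ = 881.91 + 301.29 = 1183.20 kN·m.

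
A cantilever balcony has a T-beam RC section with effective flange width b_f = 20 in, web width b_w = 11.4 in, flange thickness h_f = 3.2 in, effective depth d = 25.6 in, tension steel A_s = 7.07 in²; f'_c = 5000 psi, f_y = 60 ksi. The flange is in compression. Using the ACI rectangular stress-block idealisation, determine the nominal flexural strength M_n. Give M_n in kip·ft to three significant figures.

Tension: T = A_s f_y = 7.07 × 60 = 424.2 kips.
Try a within the flange: a = T/(0.85 f'_c b_f) = 424.2/(0.85 × 5 × 20) = 4.991 in.
a = 4.991 > h_f = 3.2 in: the block extends into the web. Split into flange-overhang and web parts.
C_f = 0.85 f'_c (b_f − b_w) h_f = 0.85 × 5 × (20 − 11.4) × 3.2 = 117.0 kips.
Remaining web compression depth: a_w = (T − C_f)/(0.85 f'_c b_w) = (424.2 − 117.0)/(0.85 × 5 × 11.4) = 6.341 in.
M_n = C_f(d − h_f/2) + (T − C_f)(d − a_w/2) = 117.0 × (25.6 − 1.6) + 307.2 × (25.6 − 3.1705) = 2808.0 + 6890.3 = 9698.3 kip·in.
M_n = 9698.3/12 = 808.19 kip·ft.

M_n ≈ 808 kip·ft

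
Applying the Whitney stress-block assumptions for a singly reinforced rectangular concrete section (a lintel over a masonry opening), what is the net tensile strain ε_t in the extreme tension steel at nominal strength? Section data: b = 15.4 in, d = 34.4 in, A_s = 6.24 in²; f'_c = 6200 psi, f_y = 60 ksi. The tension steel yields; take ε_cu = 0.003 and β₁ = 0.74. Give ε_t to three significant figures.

ε_t ≈ 0.0136

a = A_s f_y/(0.85 f'_c b) = 4.613 in.
β₁ = 0.74, so c = a/β₁ = 4.613/0.74 = 6.234 in.
From the linear strain diagram with ε_cu = 0.003: ε_t = 0.003 (d − c)/c = 0.003 × (34.4 − 6.234)/6.234 = 0.0136.
Since ε_t ≥ 0.005, the section is tension-controlled.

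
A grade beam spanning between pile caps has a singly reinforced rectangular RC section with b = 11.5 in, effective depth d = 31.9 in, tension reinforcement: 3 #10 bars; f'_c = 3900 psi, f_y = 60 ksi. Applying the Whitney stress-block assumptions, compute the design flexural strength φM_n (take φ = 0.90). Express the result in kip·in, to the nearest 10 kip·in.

φM_n ≈ 5950 kip·in

A_s = 3 × 1.27 = 3.81 in².
T = A_s f_y = 3.81 × 60 = 228.6 kips.
a = T/(0.85 f'_c b) = 228.6/(0.85 × 3.9 × 11.5) = 5.996 in.
M_n = T(d − a/2) = 228.6 × (31.9 − 2.998) = 6607.0 kip·in.
φM_n = 0.90 × 6607.0 = 5946.3 kip·in.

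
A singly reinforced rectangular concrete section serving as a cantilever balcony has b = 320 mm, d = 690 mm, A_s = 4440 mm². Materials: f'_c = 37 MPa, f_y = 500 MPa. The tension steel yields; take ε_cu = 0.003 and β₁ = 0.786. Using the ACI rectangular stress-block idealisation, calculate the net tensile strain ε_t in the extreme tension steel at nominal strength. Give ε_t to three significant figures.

ε_t ≈ 0.00438

a = A_s f_y/(0.85 f'_c b) = 220.59 mm.
β₁ = 0.786, so c = a/β₁ = 220.59/0.786 = 280.65 mm.
From the linear strain diagram with ε_cu = 0.003: ε_t = 0.003 (d − c)/c = 0.003 × (690 − 280.65)/280.65 = 0.00438.
ε_t is between 0.004 and 0.005 — transition zone.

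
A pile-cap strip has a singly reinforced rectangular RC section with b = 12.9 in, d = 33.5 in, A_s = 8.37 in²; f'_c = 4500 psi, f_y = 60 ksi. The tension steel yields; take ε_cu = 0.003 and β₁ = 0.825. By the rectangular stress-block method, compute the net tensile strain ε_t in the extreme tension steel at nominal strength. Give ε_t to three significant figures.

a = A_s f_y/(0.85 f'_c b) = 10.178 in.
β₁ = 0.825, so c = a/β₁ = 10.178/0.825 = 12.337 in.
From the linear strain diagram with ε_cu = 0.003: ε_t = 0.003 (d − c)/c = 0.003 × (33.5 − 12.337)/12.337 = 0.00515.
Since ε_t ≥ 0.005, the section is tension-controlled.

ε_t ≈ 0.00515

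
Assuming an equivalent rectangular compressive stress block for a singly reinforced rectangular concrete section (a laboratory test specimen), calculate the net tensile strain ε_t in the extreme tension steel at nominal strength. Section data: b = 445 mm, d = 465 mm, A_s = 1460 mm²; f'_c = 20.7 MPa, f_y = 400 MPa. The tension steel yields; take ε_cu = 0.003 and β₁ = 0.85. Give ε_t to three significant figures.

a = A_s f_y/(0.85 f'_c b) = 74.59 mm.
β₁ = 0.85, so c = a/β₁ = 74.59/0.85 = 87.75 mm.
From the linear strain diagram with ε_cu = 0.003: ε_t = 0.003 (d − c)/c = 0.003 × (465 − 87.75)/87.75 = 0.0129.
Since ε_t ≥ 0.005, the section is tension-controlled.

ε_t ≈ 0.0129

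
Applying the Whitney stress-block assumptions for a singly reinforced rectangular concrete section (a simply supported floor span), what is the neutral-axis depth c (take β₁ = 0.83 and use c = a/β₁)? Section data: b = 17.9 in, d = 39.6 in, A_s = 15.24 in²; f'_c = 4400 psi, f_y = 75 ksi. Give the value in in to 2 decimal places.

c ≈ 20.57 in

T = A_s f_y = 15.24 × 75 = 1143 kips.
a = T/(0.85 f'_c b) = 1143/(0.85 × 4.4 × 17.9) = 17.0735 in.
With β₁ = 0.83, c = a/β₁ = 17.0735/0.83 = 20.57 in.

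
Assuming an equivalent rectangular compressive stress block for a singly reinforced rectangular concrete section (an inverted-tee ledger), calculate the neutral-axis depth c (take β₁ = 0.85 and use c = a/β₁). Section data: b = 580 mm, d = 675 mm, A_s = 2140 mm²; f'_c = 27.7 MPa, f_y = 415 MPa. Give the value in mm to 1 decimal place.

c ≈ 76.5 mm

T = A_s f_y = 2140 × 415 = 888100 N = 888.1 kN.
Setting C = 0.85 f'_c a b equal to T: a = 888100/(0.85 × 27.7 × 580) = 65.033 mm.
With β₁ = 0.85, c = a/β₁ = 65.033/0.85 = 76.5 mm.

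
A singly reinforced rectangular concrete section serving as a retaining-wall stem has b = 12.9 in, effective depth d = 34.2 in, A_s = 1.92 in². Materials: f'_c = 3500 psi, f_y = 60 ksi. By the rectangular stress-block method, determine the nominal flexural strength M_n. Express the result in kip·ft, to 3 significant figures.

T = A_s f_y = 1.92 × 60 = 115.2 kips.
a = T/(0.85 f'_c b) = 115.2/(0.85 × 3.5 × 12.9) = 3.002 in.
M_n = T(d − a/2) = 115.2 × (34.2 − 1.501) = 3766.9 kip·in = 3766.9/12 = 313.91 kip·ft.

M_n ≈ 314 kip·ft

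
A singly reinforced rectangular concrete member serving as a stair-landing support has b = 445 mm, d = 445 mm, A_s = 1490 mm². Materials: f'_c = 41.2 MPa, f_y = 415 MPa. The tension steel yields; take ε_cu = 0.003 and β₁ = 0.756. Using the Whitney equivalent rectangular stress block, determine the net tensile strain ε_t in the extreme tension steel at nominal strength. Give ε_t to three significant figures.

ε_t ≈ 0.0224

a = A_s f_y/(0.85 f'_c b) = 39.68 mm.
β₁ = 0.756, so c = a/β₁ = 39.68/0.756 = 52.49 mm.
From the linear strain diagram with ε_cu = 0.003: ε_t = 0.003 (d − c)/c = 0.003 × (445 − 52.49)/52.49 = 0.0224.
Since ε_t ≥ 0.005, the section is tension-controlled.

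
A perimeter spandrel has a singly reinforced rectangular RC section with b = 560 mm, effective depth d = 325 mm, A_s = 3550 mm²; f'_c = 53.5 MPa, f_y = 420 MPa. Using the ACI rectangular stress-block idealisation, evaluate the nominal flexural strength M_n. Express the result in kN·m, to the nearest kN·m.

M_n ≈ 441 kN·m

T = A_s f_y = 3550 × 420 = 1491000 N = 1491 kN.
From C = T: a = T/(0.85 f'_c b) = 1491000/(0.85 × 53.5 × 560) = 58.55 mm.
M_n = T(d − a/2) = 1491 kN × (325 − 29.275) mm = 440.93 kN·m.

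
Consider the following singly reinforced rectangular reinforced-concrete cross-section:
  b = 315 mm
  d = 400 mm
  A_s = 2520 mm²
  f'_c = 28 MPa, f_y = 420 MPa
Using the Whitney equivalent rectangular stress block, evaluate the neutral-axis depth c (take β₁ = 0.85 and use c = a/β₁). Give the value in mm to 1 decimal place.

c ≈ 166.1 mm

T = A_s f_y = 2520 × 420 = 1058400 N = 1058.4 kN.
Setting C = 0.85 f'_c a b equal to T: a = 1058400/(0.85 × 28 × 315) = 141.176 mm.
With β₁ = 0.85, c = a/β₁ = 141.176/0.85 = 166.1 mm.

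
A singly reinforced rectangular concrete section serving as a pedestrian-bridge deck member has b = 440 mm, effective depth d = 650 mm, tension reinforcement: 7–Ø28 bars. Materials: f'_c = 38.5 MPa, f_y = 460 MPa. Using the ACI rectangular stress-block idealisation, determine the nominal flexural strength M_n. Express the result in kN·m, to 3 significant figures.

A_s = 7 × 616 = 4312 mm².
T = A_s f_y = 4312 × 460 = 1983520 N = 1983.52 kN.
From C = T: a = T/(0.85 f'_c b) = 1983520/(0.85 × 38.5 × 440) = 137.75 mm.
M_n = T(d − a/2) = 1983.52 kN × (650 − 68.875) mm = 1152.67 kN·m.

M_n ≈ 1150 kN·m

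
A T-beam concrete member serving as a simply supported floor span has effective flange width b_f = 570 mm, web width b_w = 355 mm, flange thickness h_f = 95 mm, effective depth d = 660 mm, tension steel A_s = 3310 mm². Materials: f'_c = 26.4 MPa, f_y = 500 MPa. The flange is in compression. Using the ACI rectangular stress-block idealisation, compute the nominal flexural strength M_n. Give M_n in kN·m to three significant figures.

Tension: T = A_s f_y = 3310 × 500 = 1655000 N.
Try a within the flange: a = T/(0.85 f'_c b_f) = 1655000/(0.85 × 26.4 × 570) = 129.39 mm.
a = 129.39 > h_f = 95 mm: the block extends into the web. Split into flange-overhang and web parts.
C_f = 0.85 f'_c (b_f − b_w) h_f = 0.85 × 26.4 × (570 − 355) × 95 = 458337 N.
Remaining web compression depth: a_w = (T − C_f)/(0.85 f'_c b_w) = (1655000 − 458337)/(0.85 × 26.4 × 355) = 150.22 mm.
M_n = C_f(d − h_f/2) + (T − C_f)(d − a_w/2) = 458337 × (660 − 47.5) + 1196663 × (660 − 75.11) = 280.73 + 699.92 = 980.65 × 10⁶ N·mm.
M_n = 980.65 kN·m.

M_n ≈ 981 kN·m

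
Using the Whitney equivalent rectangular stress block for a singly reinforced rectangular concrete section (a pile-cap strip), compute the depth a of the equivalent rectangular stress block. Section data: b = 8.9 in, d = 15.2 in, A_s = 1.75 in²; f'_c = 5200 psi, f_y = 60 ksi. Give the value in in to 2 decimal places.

a ≈ 2.67 in

T = A_s f_y = 1.75 × 60 = 105 kips.
a = T/(0.85 f'_c b) = 105/(0.85 × 5.2 × 8.9) = 2.67 in.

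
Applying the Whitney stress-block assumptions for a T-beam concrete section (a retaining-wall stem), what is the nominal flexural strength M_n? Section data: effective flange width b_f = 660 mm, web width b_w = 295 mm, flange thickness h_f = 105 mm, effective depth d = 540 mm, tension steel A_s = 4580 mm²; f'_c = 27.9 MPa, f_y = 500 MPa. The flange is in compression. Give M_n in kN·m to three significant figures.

Tension: T = A_s f_y = 4580 × 500 = 2290000 N.
Try a within the flange: a = T/(0.85 f'_c b_f) = 2290000/(0.85 × 27.9 × 660) = 146.31 mm.
a = 146.31 > h_f = 105 mm: the block extends into the web. Split into flange-overhang and web parts.
C_f = 0.85 f'_c (b_f − b_w) h_f = 0.85 × 27.9 × (660 − 295) × 105 = 908877 N.
Remaining web compression depth: a_w = (T − C_f)/(0.85 f'_c b_w) = (2290000 − 908877)/(0.85 × 27.9 × 295) = 197.42 mm.
M_n = C_f(d − h_f/2) + (T − C_f)(d − a_w/2) = 908877 × (540 − 52.5) + 1381123 × (540 − 98.71) = 443.08 + 609.48 = 1052.56 × 10⁶ N·mm.
M_n = 1052.56 kN·m.

M_n ≈ 1050 kN·m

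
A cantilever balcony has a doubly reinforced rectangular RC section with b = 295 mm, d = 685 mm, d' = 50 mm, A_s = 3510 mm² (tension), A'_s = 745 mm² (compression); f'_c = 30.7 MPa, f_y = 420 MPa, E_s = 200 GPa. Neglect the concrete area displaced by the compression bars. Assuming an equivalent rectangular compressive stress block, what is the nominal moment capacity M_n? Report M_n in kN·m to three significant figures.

M_n ≈ 907 kN·m

Assume both tension and compression steel yield.
Net tension couple steel: A_s − A'_s = 2765 mm².
a = (A_s − A'_s) f_y / (0.85 f'_c b) = 1161300/(0.85 × 30.7 × 295) = 150.86 mm.
c = a/β₁ = 150.86/0.831 = 181.54 mm; ε'_s = 0.003(c − d')/c = 0.0022 ≥ f_y/E_s = 0.0021, so compression steel does yield.
M_n = (A_s − A'_s) f_y (d − a/2) + A'_s f_y (d − d') = [1161300 × (685 − 75.43) + 312900 × (685 − 50)] × 10⁻⁶ = 707.89 + 198.69 = 906.58 kN·m.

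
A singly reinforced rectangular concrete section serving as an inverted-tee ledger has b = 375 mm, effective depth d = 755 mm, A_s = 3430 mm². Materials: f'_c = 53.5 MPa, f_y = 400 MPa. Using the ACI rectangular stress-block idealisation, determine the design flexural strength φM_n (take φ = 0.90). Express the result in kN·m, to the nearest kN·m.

φM_n ≈ 883 kN·m

T = A_s f_y = 3430 × 400 = 1372000 N = 1372 kN.
From C = T: a = T/(0.85 f'_c b) = 1372000/(0.85 × 53.5 × 375) = 80.45 mm.
M_n = T(d − a/2) = 1372 kN × (755 − 40.225) mm = 980.67 kN·m.
φM_n = 0.90 × 980.67 = 882.60 kN·m.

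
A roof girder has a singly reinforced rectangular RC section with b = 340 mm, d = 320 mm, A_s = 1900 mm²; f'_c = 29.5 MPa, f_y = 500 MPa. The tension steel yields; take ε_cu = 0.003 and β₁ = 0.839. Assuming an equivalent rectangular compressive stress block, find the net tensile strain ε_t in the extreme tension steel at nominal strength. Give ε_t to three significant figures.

ε_t ≈ 0.00423

a = A_s f_y/(0.85 f'_c b) = 111.43 mm.
β₁ = 0.839, so c = a/β₁ = 111.43/0.839 = 132.81 mm.
From the linear strain diagram with ε_cu = 0.003: ε_t = 0.003 (d − c)/c = 0.003 × (320 − 132.81)/132.81 = 0.00423.
ε_t is between 0.004 and 0.005 — transition zone.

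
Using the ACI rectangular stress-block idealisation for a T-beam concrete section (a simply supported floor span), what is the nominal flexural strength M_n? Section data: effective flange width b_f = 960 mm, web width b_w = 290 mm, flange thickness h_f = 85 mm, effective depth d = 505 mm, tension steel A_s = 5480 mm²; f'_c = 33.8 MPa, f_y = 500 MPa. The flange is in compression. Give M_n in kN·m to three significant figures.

M_n ≈ 1240 kN·m

Tension: T = A_s f_y = 5480 × 500 = 2740000 N.
Try a within the flange: a = T/(0.85 f'_c b_f) = 2740000/(0.85 × 33.8 × 960) = 99.34 mm.
a = 99.34 > h_f = 85 mm: the block extends into the web. Split into flange-overhang and web parts.
C_f = 0.85 f'_c (b_f − b_w) h_f = 0.85 × 33.8 × (960 − 290) × 85 = 1636174 N.
Remaining web compression depth: a_w = (T − C_f)/(0.85 f'_c b_w) = (2740000 − 1636174)/(0.85 × 33.8 × 290) = 132.49 mm.
M_n = C_f(d − h_f/2) + (T − C_f)(d − a_w/2) = 1636174 × (505 − 42.5) + 1103826 × (505 − 66.245) = 756.73 + 484.31 = 1241.04 × 10⁶ N·mm.
M_n = 1241.04 kN·m.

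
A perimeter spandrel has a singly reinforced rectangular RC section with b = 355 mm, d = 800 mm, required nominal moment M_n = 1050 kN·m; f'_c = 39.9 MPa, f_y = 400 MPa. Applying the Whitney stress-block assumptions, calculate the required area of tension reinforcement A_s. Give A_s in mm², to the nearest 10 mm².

A_s ≈ 3540 mm²

With M_n = 0.85 f'_c a b (d − a/2), solve the quadratic for a:
a = d − √(d² − 2M_n/(0.85 f'_c b)) = 800 − √(800² − 2 × 1050×10⁶/(0.85 × 39.9 × 355)) = 117.67 mm.
A_s = 0.85 f'_c a b / f_y = 0.85 × 39.9 × 117.67 × 355 / 400 = 3541.8 mm².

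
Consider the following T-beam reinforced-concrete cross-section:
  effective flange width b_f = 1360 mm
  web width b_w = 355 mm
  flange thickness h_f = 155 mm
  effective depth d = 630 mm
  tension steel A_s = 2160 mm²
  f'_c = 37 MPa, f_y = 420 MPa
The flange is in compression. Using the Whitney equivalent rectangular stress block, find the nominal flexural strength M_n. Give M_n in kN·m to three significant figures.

Tension: T = A_s f_y = 2160 × 420 = 907200 N.
Try a within the flange: a = T/(0.85 f'_c b_f) = 907200/(0.85 × 37 × 1360) = 21.21 mm.
Since a = 21.21 ≤ h_f = 155 mm, the stress block lies entirely in the flange; analyse as a rectangular beam of width b_f.
M_n = T(d − a/2) = 907200 × (630 − 10.605) = 561.92 × 10⁶ N·mm.
M_n = 561.92 kN·m.

M_n ≈ 562 kN·m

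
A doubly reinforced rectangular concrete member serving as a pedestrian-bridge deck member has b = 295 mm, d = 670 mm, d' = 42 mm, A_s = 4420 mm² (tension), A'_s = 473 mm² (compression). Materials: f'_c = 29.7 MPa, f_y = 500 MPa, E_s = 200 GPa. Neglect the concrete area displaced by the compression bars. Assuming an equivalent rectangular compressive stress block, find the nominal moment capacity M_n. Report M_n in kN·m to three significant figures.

Assume both tension and compression steel yield.
Net tension couple steel: A_s − A'_s = 3947 mm².
a = (A_s − A'_s) f_y / (0.85 f'_c b) = 1973500/(0.85 × 29.7 × 295) = 265.00 mm.
c = a/β₁ = 265.00/0.838 = 316.23 mm; ε'_s = 0.003(c − d')/c = 0.0026 ≥ f_y/E_s = 0.0025, so compression steel does yield.
M_n = (A_s − A'_s) f_y (d − a/2) + A'_s f_y (d − d') = [1973500 × (670 − 132.5) + 236500 × (670 − 42)] × 10⁻⁶ = 1060.76 + 148.52 = 1209.28 kN·m.

M_n ≈ 1210 kN·m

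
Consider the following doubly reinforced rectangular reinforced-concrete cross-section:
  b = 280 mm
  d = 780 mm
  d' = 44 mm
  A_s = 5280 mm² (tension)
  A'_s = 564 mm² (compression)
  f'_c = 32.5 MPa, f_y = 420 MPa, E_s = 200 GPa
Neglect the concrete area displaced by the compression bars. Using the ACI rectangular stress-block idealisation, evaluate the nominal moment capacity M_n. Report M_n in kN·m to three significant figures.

Assume both tension and compression steel yield.
Net tension couple steel: A_s − A'_s = 4716 mm².
a = (A_s − A'_s) f_y / (0.85 f'_c b) = 1980720/(0.85 × 32.5 × 280) = 256.07 mm.
c = a/β₁ = 256.07/0.818 = 313.04 mm; ε'_s = 0.003(c − d')/c = 0.0026 ≥ f_y/E_s = 0.0021, so compression steel does yield.
M_n = (A_s − A'_s) f_y (d − a/2) + A'_s f_y (d − d') = [1980720 × (780 − 128.035) + 236880 × (780 − 44)] × 10⁻⁶ = 1291.36 + 174.34 = 1465.70 kN·m.

M_n ≈ 1470 kN·m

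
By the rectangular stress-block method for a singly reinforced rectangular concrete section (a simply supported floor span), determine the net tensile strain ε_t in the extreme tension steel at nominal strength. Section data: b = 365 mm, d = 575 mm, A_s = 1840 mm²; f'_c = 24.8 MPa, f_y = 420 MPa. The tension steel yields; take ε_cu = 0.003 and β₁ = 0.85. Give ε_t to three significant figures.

ε_t ≈ 0.0116

a = A_s f_y/(0.85 f'_c b) = 100.44 mm.
β₁ = 0.85, so c = a/β₁ = 100.44/0.85 = 118.16 mm.
From the linear strain diagram with ε_cu = 0.003: ε_t = 0.003 (d − c)/c = 0.003 × (575 − 118.16)/118.16 = 0.0116.
Since ε_t ≥ 0.005, the section is tension-controlled.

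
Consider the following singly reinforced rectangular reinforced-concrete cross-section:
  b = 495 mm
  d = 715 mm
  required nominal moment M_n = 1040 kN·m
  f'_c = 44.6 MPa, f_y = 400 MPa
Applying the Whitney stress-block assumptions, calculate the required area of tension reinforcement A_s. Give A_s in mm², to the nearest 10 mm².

With M_n = 0.85 f'_c a b (d − a/2), solve the quadratic for a:
a = d − √(d² − 2M_n/(0.85 f'_c b)) = 715 − √(715² − 2 × 1040×10⁶/(0.85 × 44.6 × 495)) = 82.24 mm.
A_s = 0.85 f'_c a b / f_y = 0.85 × 44.6 × 82.24 × 495 / 400 = 3858.2 mm².

A_s ≈ 3860 mm²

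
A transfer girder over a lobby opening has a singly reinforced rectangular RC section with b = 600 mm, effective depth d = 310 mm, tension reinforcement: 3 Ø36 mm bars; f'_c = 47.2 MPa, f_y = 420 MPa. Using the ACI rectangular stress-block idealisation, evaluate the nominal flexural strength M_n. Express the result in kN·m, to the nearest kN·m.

A_s = 3 × 1018 = 3054 mm².
T = A_s f_y = 3054 × 420 = 1282680 N = 1282.68 kN.
From C = T: a = T/(0.85 f'_c b) = 1282680/(0.85 × 47.2 × 600) = 53.29 mm.
M_n = T(d − a/2) = 1282.68 kN × (310 − 26.645) mm = 363.45 kN·m.

M_n ≈ 363 kN·m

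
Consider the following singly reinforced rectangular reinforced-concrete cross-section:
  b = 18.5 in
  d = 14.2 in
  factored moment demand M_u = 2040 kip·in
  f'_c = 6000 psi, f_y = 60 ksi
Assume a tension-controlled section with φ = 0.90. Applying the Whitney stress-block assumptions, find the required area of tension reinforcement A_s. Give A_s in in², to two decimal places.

M_n = M_u/φ = 2040/0.90 = 2266.67 kip·in.
From M_n = 0.85 f'_c a b (d − a/2):
a = d − √(d² − 2M_n/(0.85 f'_c b)) = 14.2 − √(14.2² − 2 × 2266.67/(0.85 × 6 × 18.5)) = 1.807 in.
A_s = 0.85 f'_c a b / f_y = 0.85 × 6 × 1.807 × 18.5 / 60 = 2.842 in².

A_s ≈ 2.84 in²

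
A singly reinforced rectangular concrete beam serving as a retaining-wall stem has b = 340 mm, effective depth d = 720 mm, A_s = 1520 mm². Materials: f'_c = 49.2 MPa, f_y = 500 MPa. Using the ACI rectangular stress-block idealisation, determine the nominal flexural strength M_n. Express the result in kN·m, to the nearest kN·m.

M_n ≈ 527 kN·m

T = A_s f_y = 1520 × 500 = 760000 N = 760 kN.
From C = T: a = T/(0.85 f'_c b) = 760000/(0.85 × 49.2 × 340) = 53.45 mm.
M_n = T(d − a/2) = 760 kN × (720 − 26.725) mm = 526.89 kN·m.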